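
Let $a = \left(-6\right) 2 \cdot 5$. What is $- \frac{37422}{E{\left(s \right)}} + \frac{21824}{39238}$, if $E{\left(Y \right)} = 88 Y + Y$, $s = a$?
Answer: $\frac{132075383}{17460910} \approx 7.5641$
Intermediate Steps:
$a = -60$ ($a = \left(-12\right) 5 = -60$)
$s = -60$
$E{\left(Y \right)} = 89 Y$
$- \frac{37422}{E{\left(s \right)}} + \frac{21824}{39238} = - \frac{37422}{89 \left(-60\right)} + \frac{21824}{39238} = - \frac{37422}{-5340} + 21824 \cdot \frac{1}{39238} = \left(-37422\right) \left(- \frac{1}{5340}\right) + \frac{10912}{19619} = \frac{6237}{890} + \frac{10912}{19619} = \frac{132075383}{17460910}$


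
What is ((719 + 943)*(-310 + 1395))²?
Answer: 3251782692900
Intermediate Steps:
((719 + 943)*(-310 + 1395))² = (1662*1085)² = 1803270² = 3251782692900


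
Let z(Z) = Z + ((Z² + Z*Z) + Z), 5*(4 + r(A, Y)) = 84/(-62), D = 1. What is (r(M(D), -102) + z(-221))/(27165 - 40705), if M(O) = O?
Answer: -7535769/1049350 ≈ -7.1814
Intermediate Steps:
r(A, Y) = -662/155 (r(A, Y) = -4 + (84/(-62))/5 = -4 + (84*(-1/62))/5 = -4 + (⅕)*(-42/31) = -4 - 42/155 = -662/155)
z(Z) = 2*Z + 2*Z² (z(Z) = Z + ((Z² + Z²) + Z) = Z + (2*Z² + Z) = Z + (Z + 2*Z²) = 2*Z + 2*Z²)
(r(M(D), -102) + z(-221))/(27165 - 40705) = (-662/155 + 2*(-221)*(1 - 221))/(27165 - 40705) = (-662/155 + 2*(-221)*(-220))/(-13540) = (-662/155 + 97240)*(-1/13540) = (15071538/155)*(-1/13540) = -7535769/1049350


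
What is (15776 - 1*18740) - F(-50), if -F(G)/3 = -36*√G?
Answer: -2964 - 540*I*√2 ≈ -2964.0 - 763.68*I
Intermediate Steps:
F(G) = 108*√G (F(G) = -(-108)*√G = 108*√G)
(15776 - 1*18740) - F(-50) = (15776 - 1*18740) - 108*√(-50) = (15776 - 18740) - 108*5*I*√2 = -2964 - 540*I*√2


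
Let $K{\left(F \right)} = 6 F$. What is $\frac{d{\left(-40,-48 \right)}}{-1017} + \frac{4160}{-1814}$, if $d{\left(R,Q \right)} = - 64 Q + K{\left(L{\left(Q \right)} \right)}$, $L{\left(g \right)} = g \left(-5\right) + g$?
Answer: $- \frac{1982176}{307473} \approx -6.4467$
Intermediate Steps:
$L{\left(g \right)} = - 4 g$ ($L{\left(g \right)} = - 5 g + g = - 4 g$)
$d{\left(R,Q \right)} = - 88 Q$ ($d{\left(R,Q \right)} = - 64 Q + 6 \left(- 4 Q\right) = - 64 Q - 24 Q = - 88 Q$)
$\frac{d{\left(-40,-48 \right)}}{-1017} + \frac{4160}{-1814} = \frac{\left(-88\right) \left(-48\right)}{-1017} + \frac{4160}{-1814} = 4224 \left(- \frac{1}{1017}\right) + 4160 \left(- \frac{1}{1814}\right) = - \frac{1408}{339} - \frac{2080}{907} = - \frac{1982176}{307473}$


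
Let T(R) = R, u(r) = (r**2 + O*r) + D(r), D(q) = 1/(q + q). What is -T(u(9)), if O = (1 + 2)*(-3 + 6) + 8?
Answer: -4213/18 ≈ -234.06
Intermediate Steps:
D(q) = 1/(2*q)
O = 17 (O = 3*3 + 8 = 9 + 8 = 17)
u(r) = r**2 + 1/(2*r) + 17*r (u(r) = (r**2 + 17*r) + 1/(2*r) = r**2 + 1/(2*r) + 17*r)
-T(u(9)) = -(9**2 + (1/2)/9 + 17*9) = -(81 + (1/2)*(1/9) + 153) = -(81 + 1/18 + 153) = -1*4213/18 = -4213/18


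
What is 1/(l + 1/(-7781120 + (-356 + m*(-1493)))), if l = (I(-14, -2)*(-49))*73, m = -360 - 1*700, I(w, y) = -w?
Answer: -6198896/310428313889 ≈ -1.9969e-5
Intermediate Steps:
m = -1060 (m = -360 - 700 = -1060)
l = -50078 (l = (-1*(-14)*(-49))*73 = (14*(-49))*73 = -686*73 = -50078)
1/(l + 1/(-7781120 + (-356 + m*(-1493)))) = 1/(-50078 + 1/(-7781120 + (-356 - 1060*(-1493)))) = 1/(-50078 + 1/(-7781120 + (-356 + 1582580))) = 1/(-50078 + 1/(-7781120 + 1582224)) = 1/(-50078 + 1/(-6198896)) = 1/(-50078 - 1/6198896) = 1/(-310428313889/6198896) = -6198896/310428313889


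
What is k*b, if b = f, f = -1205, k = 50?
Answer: -60250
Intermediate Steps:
b = -1205
k*b = 50*(-1205) = -60250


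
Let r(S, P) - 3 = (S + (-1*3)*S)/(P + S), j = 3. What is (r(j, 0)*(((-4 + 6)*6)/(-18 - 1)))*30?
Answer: -360/19 ≈ -18.947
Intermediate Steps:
r(S, P) = 3 - 2*S/(P + S) (r(S, P) = 3 + (S + (-1*3)*S)/(P + S) = 3 + (S - 3*S)/(P + S) = 3 + (-2*S)/(P + S) = 3 - 2*S/(P + S))
(r(j, 0)*(((-4 + 6)*6)/(-18 - 1)))*30 = (((3 + 3*0)/(0 + 3))*(((-4 + 6)*6)/(-18 - 1)))*30 = (((3 + 0)/3)*((2*6)/(-19)))*30 = (((1/3)*3)*(12*(-1/19)))*30 = (1*(-12/19))*30 = -12/19*30 = -360/19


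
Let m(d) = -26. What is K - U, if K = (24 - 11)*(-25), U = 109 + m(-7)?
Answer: -408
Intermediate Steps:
U = 83 (U = 109 - 26 = 83)
K = -325 (K = 13*(-25) = -325)
K - U = -325 - 1*83 = -325 - 83 = -408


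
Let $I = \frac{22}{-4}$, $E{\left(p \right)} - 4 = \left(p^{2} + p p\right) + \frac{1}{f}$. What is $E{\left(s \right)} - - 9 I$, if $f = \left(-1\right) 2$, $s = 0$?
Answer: $-46$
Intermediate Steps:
$f = -2$
$E{\left(p \right)} = \frac{7}{2} + 2 p^{2}$ ($E{\left(p \right)} = 4 + \left(\left(p^{2} + p p\right) + \frac{1}{-2}\right) = 4 + \left(\left(p^{2} + p^{2}\right) - \frac{1}{2}\right) = 4 + \left(2 p^{2} - \frac{1}{2}\right) = 4 + \left(- \frac{1}{2} + 2 p^{2}\right) = \frac{7}{2} + 2 p^{2}$)
$I = - \frac{11}{2}$ ($I = 22 \left(- \frac{1}{4}\right) = - \frac{11}{2} \approx -5.5$)
$E{\left(s \right)} - - 9 I = \left(\frac{7}{2} + 2 \cdot 0^{2}\right) - \left(-9\right) \left(- \frac{11}{2}\right) = \left(\frac{7}{2} + 2 \cdot 0\right) - \frac{99}{2} = \left(\frac{7}{2} + 0\right) - \frac{99}{2} = \frac{7}{2} - \frac{99}{2} = -46$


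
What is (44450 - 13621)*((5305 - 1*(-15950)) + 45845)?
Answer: 2068625900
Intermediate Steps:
(44450 - 13621)*((5305 - 1*(-15950)) + 45845) = 30829*((5305 + 15950) + 45845) = 30829*(21255 + 45845) = 30829*67100 = 2068625900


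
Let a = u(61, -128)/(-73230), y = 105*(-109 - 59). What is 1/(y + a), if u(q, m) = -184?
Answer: -36615/645888508 ≈ -5.6689e-5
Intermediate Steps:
y = -17640 (y = 105*(-168) = -17640)
a = 92/36615 (a = -184/(-73230) = -184*(-1/73230) = 92/36615 ≈ 0.0025126)
1/(y + a) = 1/(-17640 + 92/36615) = 1/(-645888508/36615) = -36615/645888508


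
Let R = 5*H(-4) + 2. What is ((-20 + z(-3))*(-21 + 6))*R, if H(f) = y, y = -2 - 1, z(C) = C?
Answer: -4485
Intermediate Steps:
y = -3
H(f) = -3
R = -13 (R = 5*(-3) + 2 = -15 + 2 = -13)
((-20 + z(-3))*(-21 + 6))*R = ((-20 - 3)*(-21 + 6))*(-13) = -23*(-15)*(-13) = 345*(-13) = -4485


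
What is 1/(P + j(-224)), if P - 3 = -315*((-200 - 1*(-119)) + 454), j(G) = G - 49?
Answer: -1/117765 ≈ -8.4915e-6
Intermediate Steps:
j(G) = -49 + G
P = -117492 (P = 3 - 315*((-200 - 1*(-119)) + 454) = 3 - 315*((-200 + 119) + 454) = 3 - 315*(-81 + 454) = 3 - 315*373 = 3 - 117495 = -117492)
1/(P + j(-224)) = 1/(-117492 + (-49 - 224)) = 1/(-117492 - 273) = 1/(-117765) = -1/117765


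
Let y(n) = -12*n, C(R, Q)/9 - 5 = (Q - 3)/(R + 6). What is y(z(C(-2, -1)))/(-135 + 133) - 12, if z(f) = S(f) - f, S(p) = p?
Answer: -12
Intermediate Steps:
C(R, Q) = 45 + 9*(-3 + Q)/(6 + R) (C(R, Q) = 45 + 9*((Q - 3)/(R + 6)) = 45 + 9*((-3 + Q)/(6 + R)) = 45 + 9*(-3 + Q)/(6 + R))
z(f) = 0 (z(f) = f - f = 0)
y(z(C(-2, -1)))/(-135 + 133) - 12 = (-12*0)/(-135 + 133) - 12 = 0/(-2) - 12 = -1/2*0 - 12 = 0 - 12 = -12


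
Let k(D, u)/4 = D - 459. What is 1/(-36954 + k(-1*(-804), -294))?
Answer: -1/35574 ≈ -2.8110e-5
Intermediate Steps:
k(D, u) = -1836 + 4*D (k(D, u) = 4*(D - 459) = 4*(-459 + D) = -1836 + 4*D)
1/(-36954 + k(-1*(-804), -294)) = 1/(-36954 + (-1836 + 4*(-1*(-804)))) = 1/(-36954 + (-1836 + 4*804)) = 1/(-36954 + (-1836 + 3216)) = 1/(-36954 + 1380) = 1/(-35574) = -1/35574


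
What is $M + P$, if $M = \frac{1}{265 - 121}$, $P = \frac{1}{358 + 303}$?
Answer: $\frac{805}{95184} \approx 0.0084573$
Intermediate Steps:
$P = \frac{1}{661} \approx 0.0015129$
$M = \frac{1}{144} \approx 0.0069444$
$M + P = \frac{1}{144} + \frac{1}{661} = \frac{805}{95184}$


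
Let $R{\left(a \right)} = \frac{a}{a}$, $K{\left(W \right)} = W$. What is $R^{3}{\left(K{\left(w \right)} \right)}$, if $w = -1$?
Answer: $1$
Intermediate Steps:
$R{\left(a \right)} = 1$
$R^{3}{\left(K{\left(w \right)} \right)} = 1^{3} = 1$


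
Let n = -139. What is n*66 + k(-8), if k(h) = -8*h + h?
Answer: -9118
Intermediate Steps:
k(h) = -7*h
n*66 + k(-8) = -139*66 - 7*(-8) = -9174 + 56 = -9118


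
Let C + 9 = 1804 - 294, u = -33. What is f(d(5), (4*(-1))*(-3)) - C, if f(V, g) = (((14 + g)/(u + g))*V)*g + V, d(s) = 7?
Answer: -1598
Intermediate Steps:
f(V, g) = V + V*g*(14 + g)/(-33 + g) (f(V, g) = (((14 + g)/(-33 + g))*V)*g + V = (V*(14 + g)/(-33 + g))*g + V = V*g*(14 + g)/(-33 + g) + V = V + V*g*(14 + g)/(-33 + g))
C = 1501 (C = -9 + (1804 - 294) = -9 + 1510 = 1501)
f(d(5), (4*(-1))*(-3)) - C = 7*(-33 + ((4*(-1))*(-3))**2 + 15*((4*(-1))*(-3)))/(-33 + (4*(-1))*(-3)) - 1*1501 = 7*(-33 + (-4*(-3))**2 + 15*(-4*(-3)))/(-33 - 4*(-3)) - 1501 = 7*(-33 + 12**2 + 15*12)/(-33 + 12) - 1501 = 7*(-33 + 144 + 180)/(-21) - 1501 = 7*(-1/21)*291 - 1501 = -97 - 1501 = -1598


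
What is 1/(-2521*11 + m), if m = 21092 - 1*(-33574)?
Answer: 1/26935 ≈ 3.7126e-5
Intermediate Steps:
m = 54666 (m = 21092 + 33574 = 54666)
1/(-2521*11 + m) = 1/(-2521*11 + 54666) = 1/(-27731 + 54666) = 1/26935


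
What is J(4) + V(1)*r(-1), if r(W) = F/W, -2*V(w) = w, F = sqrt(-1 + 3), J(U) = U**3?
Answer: 64 + sqrt(2)/2 ≈ 64.707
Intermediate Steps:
F = sqrt(2) ≈ 1.4142
V(w) = -w/2
r(W) = sqrt(2)/W
J(4) + V(1)*r(-1) = 4**3 + (-1/2*1)*(sqrt(2)/(-1)) = 64 - sqrt(2)*(-1)/2 = 64 - (-1)*sqrt(2)/2 = 64 + sqrt(2)/2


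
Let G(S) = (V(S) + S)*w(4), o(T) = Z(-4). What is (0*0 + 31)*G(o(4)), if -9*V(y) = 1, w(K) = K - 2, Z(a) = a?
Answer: -2294/9 ≈ -254.89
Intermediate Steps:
o(T) = -4
w(K) = -2 + K
V(y) = -⅑ (V(y) = -⅑*1 = -⅑)
G(S) = -2/9 + 2*S (G(S) = (-⅑ + S)*(-2 + 4) = (-⅑ + S)*2 = -2/9 + 2*S)
(0*0 + 31)*G(o(4)) = (0*0 + 31)*(-2/9 + 2*(-4)) = (0 + 31)*(-2/9 - 8) = 31*(-74/9) = -2294/9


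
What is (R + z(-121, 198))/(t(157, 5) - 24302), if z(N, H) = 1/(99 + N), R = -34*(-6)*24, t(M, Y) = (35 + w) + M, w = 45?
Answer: -107711/529430 ≈ -0.20345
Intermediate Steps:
t(M, Y) = 80 + M (t(M, Y) = (35 + 45) + M = 80 + M)
R = 4896 (R = 204*24 = 4896)
(R + z(-121, 198))/(t(157, 5) - 24302) = (4896 + 1/(99 - 121))/((80 + 157) - 24302) = (4896 + 1/(-22))/(237 - 24302) = (4896 - 1/22)/(-24065) = (107711/22)*(-1/24065) = -107711/529430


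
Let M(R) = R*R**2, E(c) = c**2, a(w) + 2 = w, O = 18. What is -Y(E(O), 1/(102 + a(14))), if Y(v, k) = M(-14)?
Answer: 2744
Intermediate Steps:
a(w) = -2 + w
M(R) = R**3
Y(v, k) = -2744 (Y(v, k) = (-14)**3 = -2744)
-Y(E(O), 1/(102 + a(14))) = -1*(-2744) = 2744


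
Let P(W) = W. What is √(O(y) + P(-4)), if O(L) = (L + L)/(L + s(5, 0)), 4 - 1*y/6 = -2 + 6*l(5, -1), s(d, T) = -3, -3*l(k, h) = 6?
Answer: 2*I*√595/35 ≈ 1.3939*I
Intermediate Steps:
l(k, h) = -2 (l(k, h) = -⅓*6 = -2)
y = 108 (y = 24 - 6*(-2 + 6*(-2)) = 24 - 6*(-2 - 12) = 24 - 6*(-14) = 24 + 84 = 108)
O(L) = 2*L/(-3 + L) (O(L) = (L + L)/(L - 3) = (2*L)/(-3 + L) = 2*L/(-3 + L))
√(O(y) + P(-4)) = √(2*108/(-3 + 108) - 4) = √(2*108/105 - 4) = √(2*108*(1/105) - 4) = √(72/35 - 4) = √(-68/35) = 2*I*√595/35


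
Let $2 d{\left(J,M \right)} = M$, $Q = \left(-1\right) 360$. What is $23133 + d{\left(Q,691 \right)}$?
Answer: $\frac{46957}{2} \approx 23479.0$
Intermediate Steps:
$Q = -360$
$d{\left(J,M \right)} = \frac{M}{2}$
$23133 + d{\left(Q,691 \right)} = 23133 + \frac{1}{2} \cdot 691 = 23133 + \frac{691}{2} = \frac{46957}{2}$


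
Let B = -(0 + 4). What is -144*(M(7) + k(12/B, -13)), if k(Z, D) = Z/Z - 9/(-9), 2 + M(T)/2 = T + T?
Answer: -3744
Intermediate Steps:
M(T) = -4 + 4*T (M(T) = -4 + 2*(T + T) = -4 + 2*(2*T) = -4 + 4*T)
B = -4 (B = -1*4 = -4)
k(Z, D) = 2 (k(Z, D) = 1 - 9*(-1/9) = 1 + 1 = 2)
-144*(M(7) + k(12/B, -13)) = -144*((-4 + 4*7) + 2) = -144*((-4 + 28) + 2) = -144*(24 + 2) = -144*26 = -3744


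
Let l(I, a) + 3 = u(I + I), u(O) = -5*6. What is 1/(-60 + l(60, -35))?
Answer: -1/93 ≈ -0.010753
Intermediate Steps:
u(O) = -30
l(I, a) = -33 (l(I, a) = -3 - 30 = -33)
1/(-60 + l(60, -35)) = 1/(-60 - 33) = 1/(-93) = -1/93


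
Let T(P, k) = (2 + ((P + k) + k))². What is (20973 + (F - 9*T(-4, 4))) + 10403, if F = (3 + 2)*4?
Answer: 31072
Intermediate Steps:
T(P, k) = (2 + P + 2*k)² (T(P, k) = (2 + (P + 2*k))² = (2 + P + 2*k)²)
F = 20 (F = 5*4 = 20)
(20973 + (F - 9*T(-4, 4))) + 10403 = (20973 + (20 - 9*(2 - 4 + 2*4)²)) + 10403 = (20973 + (20 - 9*(2 - 4 + 8)²)) + 10403 = (20973 + (20 - 9*6²)) + 10403 = (20973 + (20 - 9*36)) + 10403 = (20973 + (20 - 324)) + 10403 = (20973 - 304) + 10403 = 20669 + 10403 = 31072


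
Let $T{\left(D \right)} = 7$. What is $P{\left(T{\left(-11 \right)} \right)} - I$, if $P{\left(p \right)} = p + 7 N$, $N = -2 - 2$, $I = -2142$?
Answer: $2121$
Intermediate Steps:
$N = -4$ ($N = -2 - 2 = -4$)
$P{\left(p \right)} = -28 + p$ ($P{\left(p \right)} = p + 7 \left(-4\right) = p - 28 = -28 + p$)
$P{\left(T{\left(-11 \right)} \right)} - I = \left(-28 + 7\right) - -2142 = -21 + 2142 = 2121$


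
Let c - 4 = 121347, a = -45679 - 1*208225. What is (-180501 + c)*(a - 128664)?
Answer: 22628897200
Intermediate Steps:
a = -253904 (a = -45679 - 208225 = -253904)
c = 121351 (c = 4 + 121347 = 121351)
(-180501 + c)*(a - 128664) = (-180501 + 121351)*(-253904 - 128664) = -59150*(-382568) = 22628897200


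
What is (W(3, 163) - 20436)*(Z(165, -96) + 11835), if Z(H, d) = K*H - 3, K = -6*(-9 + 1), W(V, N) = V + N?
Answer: -400373040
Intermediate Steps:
W(V, N) = N + V
K = 48 (K = -6*(-8) = 48)
Z(H, d) = -3 + 48*H (Z(H, d) = 48*H - 3 = -3 + 48*H)
(W(3, 163) - 20436)*(Z(165, -96) + 11835) = ((163 + 3) - 20436)*((-3 + 48*165) + 11835) = (166 - 20436)*((-3 + 7920) + 11835) = -20270*(7917 + 11835) = -20270*19752 = -400373040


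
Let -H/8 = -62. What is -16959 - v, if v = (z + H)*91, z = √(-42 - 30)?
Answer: -62095 - 546*I*√2 ≈ -62095.0 - 772.16*I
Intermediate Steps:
H = 496 (H = -8*(-62) = 496)
z = 6*I*√2 (z = √(-72) = 6*I*√2 ≈ 8.4853*I)
v = 45136 + 546*I*√2 (v = (6*I*√2 + 496)*91 = (496 + 6*I*√2)*91 = 45136 + 546*I*√2 ≈ 45136.0 + 772.16*I)
-16959 - v = -16959 - (45136 + 546*I*√2) = -16959 + (-45136 - 546*I*√2) = -62095 - 546*I*√2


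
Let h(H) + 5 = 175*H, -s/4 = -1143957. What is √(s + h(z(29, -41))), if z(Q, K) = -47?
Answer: √4567598 ≈ 2137.2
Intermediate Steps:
s = 4575828 (s = -4*(-1143957) = 4575828)
h(H) = -5 + 175*H
√(s + h(z(29, -41))) = √(4575828 + (-5 + 175*(-47))) = √(4575828 + (-5 - 8225)) = √(4575828 - 8230) = √4567598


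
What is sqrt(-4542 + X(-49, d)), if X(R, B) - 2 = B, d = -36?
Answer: 4*I*sqrt(286) ≈ 67.646*I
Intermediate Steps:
X(R, B) = 2 + B
sqrt(-4542 + X(-49, d)) = sqrt(-4542 + (2 - 36)) = sqrt(-4542 - 34) = sqrt(-4576) = 4*I*sqrt(286)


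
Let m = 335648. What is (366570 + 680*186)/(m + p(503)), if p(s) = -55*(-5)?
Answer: 493050/335923 ≈ 1.4677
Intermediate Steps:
p(s) = 275
(366570 + 680*186)/(m + p(503)) = (366570 + 680*186)/(335648 + 275) = (366570 + 126480)/335923 = 493050*(1/335923) = 493050/335923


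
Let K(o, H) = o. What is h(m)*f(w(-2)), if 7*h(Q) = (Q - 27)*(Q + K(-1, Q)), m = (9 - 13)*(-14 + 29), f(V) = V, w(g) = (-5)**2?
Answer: 132675/7 ≈ 18954.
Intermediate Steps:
w(g) = 25
m = -60 (m = -4*15 = -60)
h(Q) = (-1 + Q)*(-27 + Q)/7 (h(Q) = ((Q - 27)*(Q - 1))/7 = ((-27 + Q)*(-1 + Q))/7 = ((-1 + Q)*(-27 + Q))/7 = (-1 + Q)*(-27 + Q)/7)
h(m)*f(w(-2)) = (27/7 - 4*(-60) + (1/7)*(-60)**2)*25 = (27/7 + 240 + (1/7)*3600)*25 = (27/7 + 240 + 3600/7)*25 = (5307/7)*25 = 132675/7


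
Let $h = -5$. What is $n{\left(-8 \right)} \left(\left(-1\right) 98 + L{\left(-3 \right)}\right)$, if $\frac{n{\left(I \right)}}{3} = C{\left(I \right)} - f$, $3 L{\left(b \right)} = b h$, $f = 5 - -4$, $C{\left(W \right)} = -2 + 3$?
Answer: $2232$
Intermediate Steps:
$C{\left(W \right)} = 1$
$f = 9$ ($f = 5 + 4 = 9$)
$L{\left(b \right)} = - \frac{5 b}{3}$ ($L{\left(b \right)} = \frac{b \left(-5\right)}{3} = \frac{\left(-5\right) b}{3} = - \frac{5 b}{3}$)
$n{\left(I \right)} = -24$ ($n{\left(I \right)} = 3 \left(1 - 9\right) = 3 \left(-8\right) = -24$)
$n{\left(-8 \right)} \left(\left(-1\right) 98 + L{\left(-3 \right)}\right) = - 24 \left(\left(-1\right) 98 - -5\right) = - 24 \left(-98 + 5\right) = \left(-24\right) \left(-93\right) = 2232$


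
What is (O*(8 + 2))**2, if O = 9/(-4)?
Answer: 2025/4 ≈ 506.25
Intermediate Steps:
O = -9/4 (O = 9*(-1/4) = -9/4 ≈ -2.2500)
(O*(8 + 2))**2 = (-9*(8 + 2)/4)**2 = (-9/4*10)**2 = (-45/2)**2 = 2025/4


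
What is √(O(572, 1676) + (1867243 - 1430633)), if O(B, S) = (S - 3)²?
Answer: √3235539 ≈ 1798.8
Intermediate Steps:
O(B, S) = (-3 + S)²
√(O(572, 1676) + (1867243 - 1430633)) = √((-3 + 1676)² + (1867243 - 1430633)) = √(1673² + 436610) = √(2798929 + 436610) = √3235539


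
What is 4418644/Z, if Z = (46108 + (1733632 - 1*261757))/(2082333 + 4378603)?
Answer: 28548576090784/1517983 ≈ 1.8807e+7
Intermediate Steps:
Z = 1517983/6460936 (Z = (46108 + (1733632 - 261757))/6460936 = (46108 + 1471875)*(1/6460936) = 1517983*(1/6460936) = 1517983/6460936 ≈ 0.23495)
4418644/Z = 4418644/(1517983/6460936) = 4418644*(6460936/1517983) = 28548576090784/1517983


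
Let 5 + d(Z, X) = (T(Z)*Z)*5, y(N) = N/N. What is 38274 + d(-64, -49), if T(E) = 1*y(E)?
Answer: 37949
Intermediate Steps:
y(N) = 1
T(E) = 1 (T(E) = 1*1 = 1)
d(Z, X) = -5 + 5*Z (d(Z, X) = -5 + (1*Z)*5 = -5 + Z*5 = -5 + 5*Z)
38274 + d(-64, -49) = 38274 + (-5 + 5*(-64)) = 38274 + (-5 - 320) = 38274 - 325 = 37949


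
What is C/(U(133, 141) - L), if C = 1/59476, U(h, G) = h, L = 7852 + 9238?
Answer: -1/1008534532 ≈ -9.9154e-10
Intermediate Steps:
L = 17090
C = 1/59476 ≈ 1.6814e-5
C/(U(133, 141) - L) = 1/(59476*(133 - 1*17090)) = 1/(59476*(133 - 17090)) = (1/59476)/(-16957) = (1/59476)*(-1/16957) = -1/1008534532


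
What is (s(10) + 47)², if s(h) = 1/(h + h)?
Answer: 885481/400 ≈ 2213.7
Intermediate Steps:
s(h) = 1/(2*h)
(s(10) + 47)² = ((½)/10 + 47)² = ((½)*(⅒) + 47)² = (1/20 + 47)² = (941/20)² = 885481/400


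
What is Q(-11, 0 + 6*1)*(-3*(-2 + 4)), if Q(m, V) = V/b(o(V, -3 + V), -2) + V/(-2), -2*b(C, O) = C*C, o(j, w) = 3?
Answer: 26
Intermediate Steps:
b(C, O) = -C²/2 (b(C, O) = -C*C/2 = -C²/2)
Q(m, V) = -13*V/18 (Q(m, V) = V/((-½*3²)) + V/(-2) = V/((-½*9)) + V*(-½) = V/(-9/2) - V/2 = V*(-2/9) - V/2 = -2*V/9 - V/2 = -13*V/18)
Q(-11, 0 + 6*1)*(-3*(-2 + 4)) = (-13*(0 + 6*1)/18)*(-3*(-2 + 4)) = (-13*(0 + 6)/18)*(-3*2) = -13/18*6*(-6) = -13/3*(-6) = 26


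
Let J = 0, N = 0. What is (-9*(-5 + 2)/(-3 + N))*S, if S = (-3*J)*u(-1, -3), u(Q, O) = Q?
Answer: 0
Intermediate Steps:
S = 0 (S = -3*0*(-1) = 0*(-1) = 0)
(-9*(-5 + 2)/(-3 + N))*S = -9*(-5 + 2)/(-3 + 0)*0 = -(-27)/(-3)*0 = -(-27)*(-1)/3*0 = -9*1*0 = -9*0 = 0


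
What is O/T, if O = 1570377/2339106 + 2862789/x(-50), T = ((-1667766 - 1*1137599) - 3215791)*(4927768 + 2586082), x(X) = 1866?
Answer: -186091590281/5485313350597825806600 ≈ -3.3925e-11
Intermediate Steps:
T = -45242063010600 (T = ((-1667766 - 1137599) - 3215791)*7513850 = (-2805365 - 3215791)*7513850 = -6021156*7513850 = -45242063010600)
O = 186091590281/121243661 (O = 1570377/2339106 + 2862789/1866 = 1570377*(1/2339106) + 2862789*(1/1866) = 523459/779702 + 954263/622 = 186091590281/121243661 ≈ 1534.9)
O/T = (186091590281/121243661)/(-45242063010600) = (186091590281/121243661)*(-1/45242063010600) = -186091590281/5485313350597825806600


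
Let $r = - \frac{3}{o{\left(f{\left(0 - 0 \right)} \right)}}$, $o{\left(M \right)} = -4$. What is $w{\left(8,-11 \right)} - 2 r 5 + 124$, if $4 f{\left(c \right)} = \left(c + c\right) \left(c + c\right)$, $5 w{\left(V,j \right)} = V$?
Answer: $112$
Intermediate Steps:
$w{\left(V,j \right)} = \frac{V}{5}$
$f{\left(c \right)} = c^{2}$ ($f{\left(c \right)} = \frac{\left(c + c\right) \left(c + c\right)}{4} = \frac{2 c 2 c}{4} = \frac{4 c^{2}}{4} = c^{2}$)
$r = \frac{3}{4}$ ($r = - \frac{3}{-4} = \left(-3\right) \left(- \frac{1}{4}\right) = \frac{3}{4} \approx 0.75$)
$w{\left(8,-11 \right)} - 2 r 5 + 124 = \frac{1}{5} \cdot 8 \left(-2\right) \frac{3}{4} \cdot 5 + 124 = \frac{8 \left(\left(- \frac{3}{2}\right) 5\right)}{5} + 124 = \frac{8}{5} \left(- \frac{15}{2}\right) + 124 = -12 + 124 = 112$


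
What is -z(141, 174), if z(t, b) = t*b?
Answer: -24534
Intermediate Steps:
z(t, b) = b*t
-z(141, 174) = -174*141 = -1*24534 = -24534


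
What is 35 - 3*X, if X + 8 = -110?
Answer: 389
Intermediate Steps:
X = -118 (X = -8 - 110 = -118)
35 - 3*X = 35 - 3*(-118) = 35 + 354 = 389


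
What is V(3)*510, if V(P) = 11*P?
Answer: 16830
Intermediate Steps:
V(3)*510 = (11*3)*510 = 33*510 = 16830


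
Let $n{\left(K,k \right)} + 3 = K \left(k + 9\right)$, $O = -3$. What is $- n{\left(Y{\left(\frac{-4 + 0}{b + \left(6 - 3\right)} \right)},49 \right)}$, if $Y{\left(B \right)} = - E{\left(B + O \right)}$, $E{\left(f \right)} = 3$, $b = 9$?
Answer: $177$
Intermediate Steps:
$Y{\left(B \right)} = -3$ ($Y{\left(B \right)} = \left(-1\right) 3 = -3$)
$n{\left(K,k \right)} = -3 + K \left(9 + k\right)$ ($n{\left(K,k \right)} = -3 + K \left(k + 9\right) = -3 + K \left(9 + k\right)$)
$- n{\left(Y{\left(\frac{-4 + 0}{b + \left(6 - 3\right)} \right)},49 \right)} = - (-3 + 9 \left(-3\right) - 147) = - (-3 - 27 - 147) = \left(-1\right) \left(-177\right) = 177$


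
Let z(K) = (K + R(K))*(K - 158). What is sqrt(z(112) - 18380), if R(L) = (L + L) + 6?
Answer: 8*I*sqrt(533) ≈ 184.69*I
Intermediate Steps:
R(L) = 6 + 2*L (R(L) = 2*L + 6 = 6 + 2*L)
z(K) = (-158 + K)*(6 + 3*K) (z(K) = (K + (6 + 2*K))*(K - 158) = (6 + 3*K)*(-158 + K) = (-158 + K)*(6 + 3*K))
sqrt(z(112) - 18380) = sqrt((-948 - 468*112 + 3*112**2) - 18380) = sqrt((-948 - 52416 + 3*12544) - 18380) = sqrt((-948 - 52416 + 37632) - 18380) = sqrt(-15732 - 18380) = sqrt(-34112) = 8*I*sqrt(533)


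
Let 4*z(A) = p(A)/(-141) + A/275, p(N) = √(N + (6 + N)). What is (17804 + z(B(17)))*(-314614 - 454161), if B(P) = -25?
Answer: -602239115625/44 + 768775*I*√11/282 ≈ -1.3687e+10 + 9041.6*I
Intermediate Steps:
p(N) = √(6 + 2*N)
z(A) = -√(6 + 2*A)/564 + A/1100 (z(A) = (√(6 + 2*A)/(-141) + A/275)/4 = (√(6 + 2*A)*(-1/141) + A*(1/275))/4 = (-√(6 + 2*A)/141 + A/275)/4 = -√(6 + 2*A)/564 + A/1100)
(17804 + z(B(17)))*(-314614 - 454161) = (17804 + (-√(6 + 2*(-25))/564 + (1/1100)*(-25)))*(-314614 - 454161) = (17804 + (-√(6 - 50)/564 - 1/44))*(-768775) = (17804 + (-I*√11/282 - 1/44))*(-768775) = (17804 + (-1/44 - I*√11/282))*(-768775) = (783375/44 - I*√11/282)*(-768775) = -602239115625/44 + 768775*I*√11/282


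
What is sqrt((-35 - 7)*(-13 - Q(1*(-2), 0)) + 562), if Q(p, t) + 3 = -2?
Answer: sqrt(898) ≈ 29.967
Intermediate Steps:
Q(p, t) = -5 (Q(p, t) = -3 - 2 = -5)
sqrt((-35 - 7)*(-13 - Q(1*(-2), 0)) + 562) = sqrt((-35 - 7)*(-13 - 1*(-5)) + 562) = sqrt(-42*(-13 + 5) + 562) = sqrt(-42*(-8) + 562) = sqrt(336 + 562) = sqrt(898)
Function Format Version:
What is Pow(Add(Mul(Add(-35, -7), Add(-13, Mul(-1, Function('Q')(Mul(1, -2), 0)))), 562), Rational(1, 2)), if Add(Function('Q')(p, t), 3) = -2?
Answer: Pow(898, Rational(1, 2)) ≈ 29.967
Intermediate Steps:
Function('Q')(p, t) = -5 (Function('Q')(p, t) = Add(-3, -2) = -5)
Pow(Add(Mul(Add(-35, -7), Add(-13, Mul(-1, Function('Q')(Mul(1, -2), 0)))), 562), Rational(1, 2)) = Pow(Add(Mul(Add(-35, -7), Add(-13, Mul(-1, -5))), 562), Rational(1, 2)) = Pow(Add(Mul(-42, Add(-13, 5)), 562), Rational(1, 2)) = Pow(Add(Mul(-42, -8), 562), Rational(1, 2)) = Pow(Add(336, 562), Rational(1, 2)) = Pow(898, Rational(1, 2))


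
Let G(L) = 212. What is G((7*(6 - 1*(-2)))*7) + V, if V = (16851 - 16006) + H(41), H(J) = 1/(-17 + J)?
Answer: 25369/24 ≈ 1057.0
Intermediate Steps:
V = 20281/24 (V = (16851 - 16006) + 1/(-17 + 41) = 845 + 1/24 = 20281/24 ≈ 845.04)
G((7*(6 - 1*(-2)))*7) + V = 212 + 20281/24 = 25369/24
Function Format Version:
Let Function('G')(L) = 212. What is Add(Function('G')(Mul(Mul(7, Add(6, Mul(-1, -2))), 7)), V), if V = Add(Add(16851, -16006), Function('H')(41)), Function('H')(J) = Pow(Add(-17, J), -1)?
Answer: Rational(25369, 24) ≈ 1057.0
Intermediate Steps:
V = Rational(20281, 24) (V = Add(Add(16851, -16006), Pow(Add(-17, 41), -1)) = Add(845, Pow(24, -1)) = Add(845, Rational(1, 24)) = Rational(20281, 24) ≈ 845.04)
Add(Function('G')(Mul(Mul(7, Add(6, Mul(-1, -2))), 7)), V) = Add(212, Rational(20281, 24)) = Rational(25369, 24)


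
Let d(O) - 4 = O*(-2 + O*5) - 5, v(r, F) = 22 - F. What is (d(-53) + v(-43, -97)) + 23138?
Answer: 37407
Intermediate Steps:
d(O) = -1 + O*(-2 + 5*O) (d(O) = 4 + (O*(-2 + O*5) - 5) = 4 + (O*(-2 + 5*O) - 5) = 4 + (-5 + O*(-2 + 5*O)) = -1 + O*(-2 + 5*O))
(d(-53) + v(-43, -97)) + 23138 = ((-1 - 2*(-53) + 5*(-53)²) + (22 - 1*(-97))) + 23138 = ((-1 + 106 + 5*2809) + (22 + 97)) + 23138 = ((-1 + 106 + 14045) + 119) + 23138 = (14150 + 119) + 23138 = 14269 + 23138 = 37407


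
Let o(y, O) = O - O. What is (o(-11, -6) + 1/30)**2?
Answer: 1/900 ≈ 0.0011111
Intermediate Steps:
o(y, O) = 0
(o(-11, -6) + 1/30)**2 = (0 + 1/30)**2 = (1/30)**2 = 1/900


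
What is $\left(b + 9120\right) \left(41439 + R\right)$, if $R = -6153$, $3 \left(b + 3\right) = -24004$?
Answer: $39367414$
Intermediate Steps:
$b = - \frac{24013}{3}$ ($b = -3 + \frac{1}{3} \left(-24004\right) = -3 - \frac{24004}{3} = - \frac{24013}{3} \approx -8004.3$)
$\left(b + 9120\right) \left(41439 + R\right) = \left(- \frac{24013}{3} + 9120\right) \left(41439 - 6153\right) = \frac{3347}{3} \cdot 35286 = 39367414$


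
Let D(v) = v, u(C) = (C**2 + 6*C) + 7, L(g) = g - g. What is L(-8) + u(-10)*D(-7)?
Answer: -329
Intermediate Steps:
L(g) = 0
u(C) = 7 + C**2 + 6*C
L(-8) + u(-10)*D(-7) = 0 + (7 + (-10)**2 + 6*(-10))*(-7) = 0 + (7 + 100 - 60)*(-7) = 0 + 47*(-7) = 0 - 329 = -329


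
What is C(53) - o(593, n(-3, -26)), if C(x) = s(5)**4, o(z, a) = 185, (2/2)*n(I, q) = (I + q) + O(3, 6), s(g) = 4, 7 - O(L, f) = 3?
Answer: 71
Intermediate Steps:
O(L, f) = 4 (O(L, f) = 7 - 1*3 = 7 - 3 = 4)
n(I, q) = 4 + I + q (n(I, q) = (I + q) + 4 = 4 + I + q)
C(x) = 256 (C(x) = 4**4 = 256)
C(53) - o(593, n(-3, -26)) = 256 - 1*185 = 256 - 185 = 71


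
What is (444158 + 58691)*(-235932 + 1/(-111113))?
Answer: -573141000586571/4831 ≈ -1.1864e+11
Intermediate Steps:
(444158 + 58691)*(-235932 + 1/(-111113)) = 502849*(-235932 - 1/111113) = 502849*(-26215112317/111113) = -573141000586571/4831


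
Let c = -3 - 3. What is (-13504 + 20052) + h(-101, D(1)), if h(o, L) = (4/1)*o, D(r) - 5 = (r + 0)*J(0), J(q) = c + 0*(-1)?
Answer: 6144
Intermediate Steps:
c = -6
J(q) = -6 (J(q) = -6 + 0*(-1) = -6 + 0 = -6)
D(r) = 5 - 6*r (D(r) = 5 + (r + 0)*(-6) = 5 + r*(-6) = 5 - 6*r)
h(o, L) = 4*o (h(o, L) = (4*1)*o = 4*o)
(-13504 + 20052) + h(-101, D(1)) = (-13504 + 20052) + 4*(-101) = 6548 - 404 = 6144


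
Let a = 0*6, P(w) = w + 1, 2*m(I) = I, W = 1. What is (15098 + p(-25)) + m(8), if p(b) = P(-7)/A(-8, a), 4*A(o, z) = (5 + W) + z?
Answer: 15098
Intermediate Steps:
m(I) = I/2
P(w) = 1 + w
a = 0
A(o, z) = 3/2 + z/4 (A(o, z) = ((5 + 1) + z)/4 = (6 + z)/4 = 3/2 + z/4)
p(b) = -4 (p(b) = (1 - 7)/(3/2 + (¼)*0) = -6/(3/2 + 0) = -6/3/2 = -6*⅔ = -4)
(15098 + p(-25)) + m(8) = (15098 - 4) + (½)*8 = 15094 + 4 = 15098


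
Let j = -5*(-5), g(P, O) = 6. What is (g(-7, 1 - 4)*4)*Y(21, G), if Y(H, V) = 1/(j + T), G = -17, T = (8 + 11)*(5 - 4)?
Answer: 6/11 ≈ 0.54545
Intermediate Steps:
T = 19 (T = 19*1 = 19)
j = 25
Y(H, V) = 1/44 (Y(H, V) = 1/(25 + 19) = 1/44)
(g(-7, 1 - 4)*4)*Y(21, G) = (6*4)*(1/44) = 24*(1/44) = 6/11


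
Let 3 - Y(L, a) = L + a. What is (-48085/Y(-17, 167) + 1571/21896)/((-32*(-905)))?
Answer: 150442871/13316271360 ≈ 0.011298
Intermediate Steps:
Y(L, a) = 3 - L - a (Y(L, a) = 3 - (L + a) = 3 + (-L - a) = 3 - L - a)
(-48085/Y(-17, 167) + 1571/21896)/((-32*(-905))) = (-48085/(3 - 1*(-17) - 1*167) + 1571/21896)/((-32*(-905))) = (-48085/(3 + 17 - 167) + 1571*(1/21896))/28960 = (-48085/(-147) + 1571/21896)*(1/28960) = (-48085*(-1/147) + 1571/21896)*(1/28960) = (48085/147 + 1571/21896)*(1/28960) = (150442871/459816)*(1/28960) = 150442871/13316271360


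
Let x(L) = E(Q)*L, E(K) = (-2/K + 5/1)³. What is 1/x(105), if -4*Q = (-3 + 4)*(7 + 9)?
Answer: 8/139755 ≈ 5.7243e-5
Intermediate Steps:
Q = -4 (Q = -(-3 + 4)*(7 + 9)/4 = -16/4 = -¼*16 = -4)
E(K) = (5 - 2/K)³ (E(K) = (-2/K + 5*1)³ = (-2/K + 5)³ = (5 - 2/K)³)
x(L) = 1331*L/8 (x(L) = ((-2 + 5*(-4))³/(-4)³)*L = (-(-2 - 20)³/64)*L = (-1/64*(-22)³)*L = (-1/64*(-10648))*L = 1331*L/8)
1/x(105) = 1/((1331/8)*105) = 1/(139755/8) = 8/139755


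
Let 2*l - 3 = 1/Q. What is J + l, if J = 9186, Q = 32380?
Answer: 594982501/64760 ≈ 9187.5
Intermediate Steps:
l = 97141/64760 (l = 3/2 + (½)/32380 = 3/2 + (½)*(1/32380) = 3/2 + 1/64760 = 97141/64760 ≈ 1.5000)
J + l = 9186 + 97141/64760 = 594982501/64760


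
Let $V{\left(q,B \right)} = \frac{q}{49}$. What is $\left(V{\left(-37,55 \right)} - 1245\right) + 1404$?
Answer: $\frac{7754}{49} \approx 158.24$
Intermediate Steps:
$V{\left(q,B \right)} = \frac{q}{49}$ ($V{\left(q,B \right)} = q \frac{1}{49} = \frac{q}{49}$)
$\left(V{\left(-37,55 \right)} - 1245\right) + 1404 = \left(\frac{1}{49} \left(-37\right) - 1245\right) + 1404 = \left(- \frac{37}{49} - 1245\right) + 1404 = - \frac{61042}{49} + 1404 = \frac{7754}{49}$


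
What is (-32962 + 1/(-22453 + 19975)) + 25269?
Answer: -19063255/2478 ≈ -7693.0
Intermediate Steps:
(-32962 + 1/(-22453 + 19975)) + 25269 = (-32962 + 1/(-2478)) + 25269 = (-32962 - 1/2478) + 25269 = -81679837/2478 + 25269 = -19063255/2478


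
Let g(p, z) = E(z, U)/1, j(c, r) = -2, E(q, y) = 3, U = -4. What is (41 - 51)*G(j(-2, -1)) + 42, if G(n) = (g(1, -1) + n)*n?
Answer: 62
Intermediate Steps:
g(p, z) = 3 (g(p, z) = 3/1 = 3*1 = 3)
G(n) = n*(3 + n) (G(n) = (3 + n)*n = n*(3 + n))
(41 - 51)*G(j(-2, -1)) + 42 = (41 - 51)*(-2*(3 - 2)) + 42 = -(-20) + 42 = -10*(-2) + 42 = 20 + 42 = 62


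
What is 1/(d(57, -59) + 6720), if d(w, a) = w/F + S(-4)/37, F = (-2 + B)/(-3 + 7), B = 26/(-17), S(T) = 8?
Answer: 185/1231289 ≈ 0.00015025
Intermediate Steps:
B = -26/17 (B = 26*(-1/17) = -26/17 ≈ -1.5294)
F = -15/17 (F = (-2 - 26/17)/(-3 + 7) = -60/17/4 = -60/17*¼ = -15/17 ≈ -0.88235)
d(w, a) = 8/37 - 17*w/15 (d(w, a) = w/(-15/17) + 8/37 = w*(-17/15) + 8*(1/37) = -17*w/15 + 8/37 = 8/37 - 17*w/15)
1/(d(57, -59) + 6720) = 1/((8/37 - 17/15*57) + 6720) = 1/((8/37 - 323/5) + 6720) = 1/(-11911/185 + 6720) = 1/(1231289/185) = 185/1231289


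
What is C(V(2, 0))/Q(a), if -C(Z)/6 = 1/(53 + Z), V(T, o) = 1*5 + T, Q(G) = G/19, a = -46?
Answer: 19/460 ≈ 0.041304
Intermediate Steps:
Q(G) = G/19 (Q(G) = G*(1/19) = G/19)
V(T, o) = 5 + T
C(Z) = -6/(53 + Z)
C(V(2, 0))/Q(a) = (-6/(53 + (5 + 2)))/(((1/19)*(-46))) = (-6/(53 + 7))/(-46/19) = -6/60*(-19/46) = -6*1/60*(-19/46) = -⅒*(-19/46) = 19/460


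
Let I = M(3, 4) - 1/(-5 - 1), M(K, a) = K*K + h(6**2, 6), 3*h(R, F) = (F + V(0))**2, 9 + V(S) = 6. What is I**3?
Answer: 389017/216 ≈ 1801.0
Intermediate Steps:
V(S) = -3 (V(S) = -9 + 6 = -3)
h(R, F) = (-3 + F)**2/3 (h(R, F) = (F - 3)**2/3 = (-3 + F)**2/3)
M(K, a) = 3 + K**2 (M(K, a) = K*K + (-3 + 6)**2/3 = K**2 + (1/3)*3**2 = K**2 + (1/3)*9 = K**2 + 3 = 3 + K**2)
I = 73/6 (I = (3 + 3**2) - 1/(-5 - 1) = (3 + 9) - 1/(-6) = 12 - 1*(-1/6) = 12 + 1/6 = 73/6 ≈ 12.167)
I**3 = (73/6)**3 = 389017/216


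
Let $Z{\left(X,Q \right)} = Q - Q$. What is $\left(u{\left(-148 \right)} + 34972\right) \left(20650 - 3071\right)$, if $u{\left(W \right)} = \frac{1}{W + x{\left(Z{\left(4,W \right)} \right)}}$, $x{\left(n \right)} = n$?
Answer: $\frac{90986355045}{148} \approx 6.1477 \cdot 10^{8}$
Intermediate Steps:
$Z{\left(X,Q \right)} = 0$
$u{\left(W \right)} = \frac{1}{W}$ ($u{\left(W \right)} = \frac{1}{W + 0} = \frac{1}{W}$)
$\left(u{\left(-148 \right)} + 34972\right) \left(20650 - 3071\right) = \left(\frac{1}{-148} + 34972\right) \left(20650 - 3071\right) = \left(- \frac{1}{148} + 34972\right) 17579 = \frac{5175855}{148} \cdot 17579 = \frac{90986355045}{148}$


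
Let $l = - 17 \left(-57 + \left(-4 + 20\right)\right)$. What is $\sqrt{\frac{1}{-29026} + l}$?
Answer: $\frac{\sqrt{587228518146}}{29026} \approx 26.401$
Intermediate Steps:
$l = 697$ ($l = - 17 \left(-57 + 16\right) = \left(-17\right) \left(-41\right) = 697$)
$\sqrt{\frac{1}{-29026} + l} = \sqrt{\frac{1}{-29026} + 697} = \sqrt{- \frac{1}{29026} + 697} = \sqrt{\frac{20231121}{29026}} = \frac{\sqrt{587228518146}}{29026}$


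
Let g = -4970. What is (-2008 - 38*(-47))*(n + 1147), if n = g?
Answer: 848706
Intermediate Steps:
n = -4970
(-2008 - 38*(-47))*(n + 1147) = (-2008 - 38*(-47))*(-4970 + 1147) = (-2008 + 1786)*(-3823) = -222*(-3823) = 848706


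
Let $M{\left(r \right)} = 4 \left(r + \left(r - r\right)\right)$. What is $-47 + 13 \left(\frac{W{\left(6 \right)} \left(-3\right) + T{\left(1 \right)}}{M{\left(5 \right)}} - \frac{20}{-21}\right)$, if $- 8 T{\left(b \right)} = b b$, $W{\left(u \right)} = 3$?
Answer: $- \frac{136249}{3360} \approx -40.55$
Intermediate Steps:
$T{\left(b \right)} = - \frac{b^{2}}{8}$ ($T{\left(b \right)} = - \frac{b b}{8} = - \frac{b^{2}}{8}$)
$M{\left(r \right)} = 4 r$ ($M{\left(r \right)} = 4 \left(r + 0\right) = 4 r$)
$-47 + 13 \left(\frac{W{\left(6 \right)} \left(-3\right) + T{\left(1 \right)}}{M{\left(5 \right)}} - \frac{20}{-21}\right) = -47 + 13 \left(\frac{3 \left(-3\right) - \frac{1^{2}}{8}}{4 \cdot 5} - \frac{20}{-21}\right) = -47 + 13 \left(\frac{-9 - \frac{1}{8}}{20} - - \frac{20}{21}\right) = -47 + 13 \left(\left(-9 - \frac{1}{8}\right) \frac{1}{20} + \frac{20}{21}\right) = -47 + 13 \left(\left(- \frac{73}{8}\right) \frac{1}{20} + \frac{20}{21}\right) = -47 + 13 \left(- \frac{73}{160} + \frac{20}{21}\right) = -47 + 13 \cdot \frac{1667}{3360} = -47 + \frac{21671}{3360} = - \frac{136249}{3360}$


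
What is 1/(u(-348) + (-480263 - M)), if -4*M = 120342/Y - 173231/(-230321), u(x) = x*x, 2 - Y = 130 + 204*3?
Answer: -340875080/122442147407141 ≈ -2.7840e-6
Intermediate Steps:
Y = -740 (Y = 2 - (130 + 204*3) = 2 - (130 + 612) = 2 - 1*742 = 2 - 742 = -740)
u(x) = x²
M = 13794549421/340875080 (M = -(120342/(-740) - 173231/(-230321))/4 = -(120342*(-1/740) - 173231*(-1/230321))/4 = -(-60171/370 + 173231/230321)/4 = -¼*(-13794549421/85218770) = 13794549421/340875080 ≈ 40.468)
1/(u(-348) + (-480263 - M)) = 1/((-348)² + (-480263 - 1*13794549421/340875080)) = 1/(121104 + (-480263 - 13794549421/340875080)) = 1/(121104 - 163723483095461/340875080) = 1/(-122442147407141/340875080) = -340875080/122442147407141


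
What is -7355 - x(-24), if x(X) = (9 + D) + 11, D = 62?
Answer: -7437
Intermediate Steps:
x(X) = 82 (x(X) = (9 + 62) + 11 = 71 + 11 = 82)
-7355 - x(-24) = -7355 - 1*82 = -7355 - 82 = -7437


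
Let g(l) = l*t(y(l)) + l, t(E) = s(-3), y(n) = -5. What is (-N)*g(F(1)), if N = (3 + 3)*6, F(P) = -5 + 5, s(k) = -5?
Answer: 0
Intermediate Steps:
t(E) = -5
F(P) = 0
N = 36 (N = 6*6 = 36)
g(l) = -4*l (g(l) = l*(-5) + l = -5*l + l = -4*l)
(-N)*g(F(1)) = (-1*36)*(-4*0) = -36*0 = 0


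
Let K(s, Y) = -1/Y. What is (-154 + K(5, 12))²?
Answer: 3418801/144 ≈ 23742.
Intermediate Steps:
(-154 + K(5, 12))² = (-154 - 1/12)² = (-1849/12)² = 3418801/144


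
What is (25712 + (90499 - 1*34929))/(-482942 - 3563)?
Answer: -81282/486505 ≈ -0.16707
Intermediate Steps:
(25712 + (90499 - 1*34929))/(-482942 - 3563) = (25712 + (90499 - 34929))/(-486505) = (25712 + 55570)*(-1/486505) = 81282*(-1/486505) = -81282/486505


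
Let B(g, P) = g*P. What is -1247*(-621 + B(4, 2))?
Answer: 764411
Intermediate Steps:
B(g, P) = P*g
-1247*(-621 + B(4, 2)) = -1247*(-621 + 2*4) = -1247*(-621 + 8) = -1247*(-613) = 764411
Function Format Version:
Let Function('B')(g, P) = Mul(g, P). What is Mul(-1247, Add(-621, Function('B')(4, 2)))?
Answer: 764411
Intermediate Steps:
Function('B')(g, P) = Mul(P, g)
Mul(-1247, Add(-621, Function('B')(4, 2))) = Mul(-1247, Add(-621, Mul(2, 4))) = Mul(-1247, Add(-621, 8)) = Mul(-1247, -613) = 764411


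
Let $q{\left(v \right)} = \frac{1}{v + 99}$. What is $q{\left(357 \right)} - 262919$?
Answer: $- \frac{119891063}{456} \approx -2.6292 \cdot 10^{5}$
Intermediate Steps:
$q{\left(v \right)} = \frac{1}{99 + v}$
$q{\left(357 \right)} - 262919 = \frac{1}{99 + 357} - 262919 = \frac{1}{456} - 262919 = - \frac{119891063}{456}$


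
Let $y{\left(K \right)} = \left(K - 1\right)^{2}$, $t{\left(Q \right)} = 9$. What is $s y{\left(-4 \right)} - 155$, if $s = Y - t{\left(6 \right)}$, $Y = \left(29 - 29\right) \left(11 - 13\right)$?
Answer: $-380$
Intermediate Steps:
$y{\left(K \right)} = \left(-1 + K\right)^{2}$
$Y = 0$ ($Y = 0 \left(-2\right) = 0$)
$s = -9$ ($s = 0 - 9 = -9$)
$s y{\left(-4 \right)} - 155 = - 9 \left(-1 - 4\right)^{2} - 155 = - 9 \left(-5\right)^{2} - 155 = \left(-9\right) 25 - 155 = -225 - 155 = -380$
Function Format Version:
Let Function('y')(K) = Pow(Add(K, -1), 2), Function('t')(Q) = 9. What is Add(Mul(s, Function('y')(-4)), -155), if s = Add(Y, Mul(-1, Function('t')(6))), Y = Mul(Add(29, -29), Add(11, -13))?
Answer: -380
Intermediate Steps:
Function('y')(K) = Pow(Add(-1, K), 2)
Y = 0 (Y = Mul(0, -2) = 0)
s = -9 (s = Add(0, Mul(-1, 9)) = Add(0, -9) = -9)
Add(Mul(s, Function('y')(-4)), -155) = Add(Mul(-9, Pow(Add(-1, -4), 2)), -155) = Add(Mul(-9, Pow(-5, 2)), -155) = Add(Mul(-9, 25), -155) = Add(-225, -155) = -380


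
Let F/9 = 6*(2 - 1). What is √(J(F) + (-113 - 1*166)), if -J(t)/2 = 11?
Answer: I*√301 ≈ 17.349*I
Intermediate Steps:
F = 54 (F = 9*(6*(2 - 1)) = 9*(6*1) = 9*6 = 54)
J(t) = -22 (J(t) = -2*11 = -22)
√(J(F) + (-113 - 1*166)) = √(-22 + (-113 - 1*166)) = √(-22 + (-113 - 166)) = √(-22 - 279) = √(-301) = I*√301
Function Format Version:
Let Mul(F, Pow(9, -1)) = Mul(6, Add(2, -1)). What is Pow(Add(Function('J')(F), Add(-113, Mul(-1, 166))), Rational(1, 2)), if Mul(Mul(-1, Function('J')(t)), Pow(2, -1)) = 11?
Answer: Mul(I, Pow(301, Rational(1, 2))) ≈ Mul(17.349, I)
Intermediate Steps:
F = 54 (F = Mul(9, Mul(6, Add(2, -1))) = Mul(9, Mul(6, 1)) = Mul(9, 6) = 54)
Function('J')(t) = -22 (Function('J')(t) = Mul(-2, 11) = -22)
Pow(Add(Function('J')(F), Add(-113, Mul(-1, 166))), Rational(1, 2)) = Pow(Add(-22, Add(-113, Mul(-1, 166))), Rational(1, 2)) = Pow(Add(-22, Add(-113, -166)), Rational(1, 2)) = Pow(Add(-22, -279), Rational(1, 2)) = Pow(-301, Rational(1, 2)) = Mul(I, Pow(301, Rational(1, 2)))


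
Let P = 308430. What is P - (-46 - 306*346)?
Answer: 414352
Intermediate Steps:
P - (-46 - 306*346) = 308430 - (-46 - 306*346) = 308430 - (-46 - 105876) = 308430 - 1*(-105922) = 308430 + 105922 = 414352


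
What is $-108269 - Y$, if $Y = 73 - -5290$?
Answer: $-113632$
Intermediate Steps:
$Y = 5363$ ($Y = 73 + 5290 = 5363$)
$-108269 - Y = -108269 - 5363 = -113632$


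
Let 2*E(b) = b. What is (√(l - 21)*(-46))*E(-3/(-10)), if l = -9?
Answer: -69*I*√30/10 ≈ -37.793*I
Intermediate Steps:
E(b) = b/2
(√(l - 21)*(-46))*E(-3/(-10)) = (√(-9 - 21)*(-46))*((-3/(-10))/2) = (√(-30)*(-46))*((-3*(-⅒))/2) = ((I*√30)*(-46))*((½)*(3/10)) = -46*I*√30*(3/20) = -69*I*√30/10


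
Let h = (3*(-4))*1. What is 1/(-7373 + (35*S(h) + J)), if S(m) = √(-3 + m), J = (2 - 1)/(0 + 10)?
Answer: -737290/5437802941 - 3500*I*√15/5437802941 ≈ -0.00013559 - 2.4928e-6*I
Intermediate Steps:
J = ⅒ (J = 1/10 = 1*(⅒) = ⅒ ≈ 0.10000)
h = -12 (h = -12*1 = -12)
1/(-7373 + (35*S(h) + J)) = 1/(-7373 + (35*√(-3 - 12) + ⅒)) = 1/(-7373 + (35*√(-15) + ⅒)) = 1/(-7373 + (35*(I*√15) + ⅒)) = 1/(-7373 + (35*I*√15 + ⅒)) = 1/(-7373 + (⅒ + 35*I*√15)) = 1/(-73729/10 + 35*I*√15)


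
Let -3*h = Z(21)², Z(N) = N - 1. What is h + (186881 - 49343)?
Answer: 412214/3 ≈ 1.3740e+5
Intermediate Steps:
Z(N) = -1 + N
h = -400/3 (h = -(-1 + 21)²/3 = -⅓*20² = -⅓*400 = -400/3 ≈ -133.33)
h + (186881 - 49343) = -400/3 + (186881 - 49343) = -400/3 + 137538 = 412214/3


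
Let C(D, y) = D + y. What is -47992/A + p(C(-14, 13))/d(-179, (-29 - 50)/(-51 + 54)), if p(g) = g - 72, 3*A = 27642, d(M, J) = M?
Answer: -3958973/824653 ≈ -4.8008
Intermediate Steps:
A = 9214 (A = (⅓)*27642 = 9214)
p(g) = -72 + g
-47992/A + p(C(-14, 13))/d(-179, (-29 - 50)/(-51 + 54)) = -47992/9214 + (-72 + (-14 + 13))/(-179) = -47992*1/9214 + (-72 - 1)*(-1/179) = -23996/4607 - 73*(-1/179) = -23996/4607 + 73/179 = -3958973/824653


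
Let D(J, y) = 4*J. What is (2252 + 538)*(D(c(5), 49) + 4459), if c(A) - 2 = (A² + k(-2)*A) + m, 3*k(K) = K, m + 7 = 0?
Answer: 12626610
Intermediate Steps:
m = -7 (m = -7 + 0 = -7)
k(K) = K/3
c(A) = -5 + A² - 2*A/3 (c(A) = 2 + ((A² + ((⅓)*(-2))*A) - 7) = 2 + ((A² - 2*A/3) - 7) = 2 + (-7 + A² - 2*A/3) = -5 + A² - 2*A/3)
(2252 + 538)*(D(c(5), 49) + 4459) = (2252 + 538)*(4*(-5 + 5² - ⅔*5) + 4459) = 2790*(4*(-5 + 25 - 10/3) + 4459) = 2790*(4*(50/3) + 4459) = 2790*(200/3 + 4459) = 2790*(13577/3) = 12626610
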